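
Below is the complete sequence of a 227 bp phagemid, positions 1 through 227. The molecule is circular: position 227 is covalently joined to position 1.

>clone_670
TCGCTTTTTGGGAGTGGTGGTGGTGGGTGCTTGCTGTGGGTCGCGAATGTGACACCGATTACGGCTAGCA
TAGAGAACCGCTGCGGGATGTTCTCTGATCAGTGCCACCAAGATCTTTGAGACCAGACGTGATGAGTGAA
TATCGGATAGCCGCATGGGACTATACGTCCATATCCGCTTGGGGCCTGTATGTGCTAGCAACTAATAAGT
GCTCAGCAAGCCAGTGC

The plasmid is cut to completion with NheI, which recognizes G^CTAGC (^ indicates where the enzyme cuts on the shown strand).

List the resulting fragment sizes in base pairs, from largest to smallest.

NheI sites (GCTAGC) start at positions 64, 194.
NheI cuts after the first base of each site, so after positions 64, 194.
Circular molecule, 2 cuts → 2 fragments:
  65–194 → 130 bp
  195–227 then 1–64 → 33 + 64 = 97 bp
Sorted largest to smallest: 130, 97 bp.

130, 97 bp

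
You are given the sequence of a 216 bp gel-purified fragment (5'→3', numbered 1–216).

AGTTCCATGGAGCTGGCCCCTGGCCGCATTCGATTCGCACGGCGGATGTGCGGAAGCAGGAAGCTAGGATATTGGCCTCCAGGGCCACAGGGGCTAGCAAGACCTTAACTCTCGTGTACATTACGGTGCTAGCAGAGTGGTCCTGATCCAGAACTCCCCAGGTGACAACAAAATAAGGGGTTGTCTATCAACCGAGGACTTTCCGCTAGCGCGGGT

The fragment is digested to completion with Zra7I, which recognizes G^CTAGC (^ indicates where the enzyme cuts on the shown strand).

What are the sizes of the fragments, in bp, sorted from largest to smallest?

93, 77, 35, 11 bp

Zra7I sites (GCTAGC) start at positions 93, 128, 205.
Zra7I cuts after the first base of each site, so after positions 93, 128, 205.
Linear molecule, 3 cuts → 4 fragments:
  1–93 → 93 bp
  94–128 → 35 bp
  129–205 → 77 bp
  206–216 → 11 bp
Sorted largest to smallest: 93, 77, 35, 11 bp.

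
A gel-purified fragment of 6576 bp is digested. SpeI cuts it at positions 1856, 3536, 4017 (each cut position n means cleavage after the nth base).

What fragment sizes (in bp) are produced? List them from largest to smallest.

2559, 1856, 1680, 481 bp

Linear molecule, 3 cuts → 4 fragments:
  1856 − 0 = 1856 bp
  3536 − 1856 = 1680 bp
  4017 − 3536 = 481 bp
  6576 − 4017 = 2559 bp
Sorted largest to smallest: 2559, 1856, 1680, 481 bp.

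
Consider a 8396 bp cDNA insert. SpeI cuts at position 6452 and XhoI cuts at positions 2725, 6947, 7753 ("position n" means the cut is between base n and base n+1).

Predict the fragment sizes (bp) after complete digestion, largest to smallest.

Combined cut positions (sorted): 2725, 6452, 6947, 7753.
Linear molecule, 4 cuts → 5 fragments:
  2725 − 0 = 2725 bp
  6452 − 2725 = 3727 bp
  6947 − 6452 = 495 bp
  7753 − 6947 = 806 bp
  8396 − 7753 = 643 bp
Sorted largest to smallest: 3727, 2725, 806, 643, 495 bp.

3727, 2725, 806, 643, 495 bp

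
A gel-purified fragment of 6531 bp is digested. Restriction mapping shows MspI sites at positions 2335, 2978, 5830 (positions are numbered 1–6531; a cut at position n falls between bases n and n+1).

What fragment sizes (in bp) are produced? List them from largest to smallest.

2852, 2335, 701, 643 bp

Linear molecule, 3 cuts → 4 fragments:
  2335 − 0 = 2335 bp
  2978 − 2335 = 643 bp
  5830 − 2978 = 2852 bp
  6531 − 5830 = 701 bp
Sorted largest to smallest: 2852, 2335, 701, 643 bp.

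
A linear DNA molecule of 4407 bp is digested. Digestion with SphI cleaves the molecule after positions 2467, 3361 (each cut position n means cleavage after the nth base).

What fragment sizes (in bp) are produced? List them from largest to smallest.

Linear molecule, 2 cuts → 3 fragments:
  2467 − 0 = 2467 bp
  3361 − 2467 = 894 bp
  4407 − 3361 = 1046 bp
Sorted largest to smallest: 2467, 1046, 894 bp.

2467, 1046, 894 bp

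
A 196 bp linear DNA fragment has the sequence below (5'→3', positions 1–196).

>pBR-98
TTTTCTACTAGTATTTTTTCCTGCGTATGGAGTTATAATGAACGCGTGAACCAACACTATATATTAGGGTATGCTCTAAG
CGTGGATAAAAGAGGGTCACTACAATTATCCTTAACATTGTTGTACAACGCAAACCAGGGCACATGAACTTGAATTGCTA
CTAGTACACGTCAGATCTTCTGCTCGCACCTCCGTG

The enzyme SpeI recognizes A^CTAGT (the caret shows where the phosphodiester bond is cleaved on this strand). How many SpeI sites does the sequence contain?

2

ACTAGT occurs starting at positions 7, 160.
SpeI cuts at 2 sites.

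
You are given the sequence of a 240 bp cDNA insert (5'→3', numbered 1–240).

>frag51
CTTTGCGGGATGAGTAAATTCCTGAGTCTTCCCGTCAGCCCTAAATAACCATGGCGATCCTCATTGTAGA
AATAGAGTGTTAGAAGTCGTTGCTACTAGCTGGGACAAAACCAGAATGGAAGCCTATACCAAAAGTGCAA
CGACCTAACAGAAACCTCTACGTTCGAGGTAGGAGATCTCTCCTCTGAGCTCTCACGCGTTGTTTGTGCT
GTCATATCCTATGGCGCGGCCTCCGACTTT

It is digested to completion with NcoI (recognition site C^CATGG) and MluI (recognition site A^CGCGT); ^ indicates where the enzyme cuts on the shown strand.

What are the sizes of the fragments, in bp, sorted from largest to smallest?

146, 49, 45 bp

The NcoI site (CCATGG) starts at position 49.
NcoI cuts after the first base of each site, so after position 49.
The MluI site (ACGCGT) starts at position 195.
MluI cuts after the first base of each site, so after position 195.
Combined cut positions: 49, 195.
Linear molecule, 2 cuts → 3 fragments:
  1–49 → 49 bp
  50–195 → 146 bp
  196–240 → 45 bp
Sorted largest to smallest: 146, 49, 45 bp.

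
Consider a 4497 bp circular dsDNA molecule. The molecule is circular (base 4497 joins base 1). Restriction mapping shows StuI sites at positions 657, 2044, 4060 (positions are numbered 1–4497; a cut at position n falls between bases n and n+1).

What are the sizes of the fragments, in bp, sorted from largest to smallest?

2016, 1387, 1094 bp

Circular molecule, 3 cuts → 3 fragments:
  2044 − 657 = 1387 bp
  4060 − 2044 = 2016 bp
  wrap: 4497 − 4060 + 657 = 1094 bp
Sorted largest to smallest: 2016, 1387, 1094 bp.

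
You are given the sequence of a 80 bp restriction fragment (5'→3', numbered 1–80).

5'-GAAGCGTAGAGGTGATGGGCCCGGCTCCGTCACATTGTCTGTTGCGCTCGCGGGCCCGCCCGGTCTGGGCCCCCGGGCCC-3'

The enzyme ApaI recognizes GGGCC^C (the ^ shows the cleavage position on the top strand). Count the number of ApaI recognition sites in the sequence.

GGGCCC occurs starting at positions 17, 52, 67, 75.
ApaI cuts at 4 sites.

4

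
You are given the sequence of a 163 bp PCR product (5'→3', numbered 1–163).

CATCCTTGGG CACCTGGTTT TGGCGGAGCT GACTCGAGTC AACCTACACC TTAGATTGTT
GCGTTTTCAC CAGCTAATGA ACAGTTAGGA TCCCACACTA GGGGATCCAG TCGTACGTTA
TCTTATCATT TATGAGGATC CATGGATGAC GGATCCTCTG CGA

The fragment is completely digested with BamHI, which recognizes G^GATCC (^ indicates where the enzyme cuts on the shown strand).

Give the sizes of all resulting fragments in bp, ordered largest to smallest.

BamHI sites (GGATCC) start at positions 88, 103, 136, 151.
BamHI cuts after the first base of each site, so after positions 88, 103, 136, 151.
Linear molecule, 4 cuts → 5 fragments:
  1–88 → 88 bp
  89–103 → 15 bp
  104–136 → 33 bp
  137–151 → 15 bp
  152–163 → 12 bp
Sorted largest to smallest: 88, 33, 15, 15, 12 bp.

88, 33, 15, 15, 12 bp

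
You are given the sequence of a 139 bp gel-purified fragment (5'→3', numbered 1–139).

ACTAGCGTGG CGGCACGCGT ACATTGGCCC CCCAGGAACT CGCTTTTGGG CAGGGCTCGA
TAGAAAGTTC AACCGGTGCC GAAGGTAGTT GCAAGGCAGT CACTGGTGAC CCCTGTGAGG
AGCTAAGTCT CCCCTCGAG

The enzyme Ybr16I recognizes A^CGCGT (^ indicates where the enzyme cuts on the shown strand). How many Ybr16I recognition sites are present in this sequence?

ACGCGT occurs starting at position 15.
Ybr16I cuts at 1 site.

1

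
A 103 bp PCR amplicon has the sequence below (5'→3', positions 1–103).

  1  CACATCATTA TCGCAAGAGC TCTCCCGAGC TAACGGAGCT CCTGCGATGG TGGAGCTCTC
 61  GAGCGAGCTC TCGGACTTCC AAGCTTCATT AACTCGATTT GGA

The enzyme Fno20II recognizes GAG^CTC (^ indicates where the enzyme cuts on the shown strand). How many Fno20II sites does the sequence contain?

GAGCTC occurs starting at positions 17, 36, 53, 65.
Fno20II cuts at 4 sites.

4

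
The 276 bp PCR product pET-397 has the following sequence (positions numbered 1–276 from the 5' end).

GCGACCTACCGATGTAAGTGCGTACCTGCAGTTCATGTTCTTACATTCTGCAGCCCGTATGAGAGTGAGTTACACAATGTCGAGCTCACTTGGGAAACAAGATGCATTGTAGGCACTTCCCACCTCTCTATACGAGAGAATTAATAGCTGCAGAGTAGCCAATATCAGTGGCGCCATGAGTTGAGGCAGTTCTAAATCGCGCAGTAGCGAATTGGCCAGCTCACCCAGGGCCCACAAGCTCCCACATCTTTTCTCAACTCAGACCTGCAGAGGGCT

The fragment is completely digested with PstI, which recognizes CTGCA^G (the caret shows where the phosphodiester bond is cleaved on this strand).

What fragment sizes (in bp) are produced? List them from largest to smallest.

117, 100, 30, 22, 7 bp

PstI sites (CTGCAG) start at positions 26, 48, 148, 265.
PstI cuts after base 5 of each site (before the last base), so after positions 30, 52, 152, 269.
Linear molecule, 4 cuts → 5 fragments:
  1–30 → 30 bp
  31–52 → 22 bp
  53–152 → 100 bp
  153–269 → 117 bp
  270–276 → 7 bp
Sorted largest to smallest: 117, 100, 30, 22, 7 bp.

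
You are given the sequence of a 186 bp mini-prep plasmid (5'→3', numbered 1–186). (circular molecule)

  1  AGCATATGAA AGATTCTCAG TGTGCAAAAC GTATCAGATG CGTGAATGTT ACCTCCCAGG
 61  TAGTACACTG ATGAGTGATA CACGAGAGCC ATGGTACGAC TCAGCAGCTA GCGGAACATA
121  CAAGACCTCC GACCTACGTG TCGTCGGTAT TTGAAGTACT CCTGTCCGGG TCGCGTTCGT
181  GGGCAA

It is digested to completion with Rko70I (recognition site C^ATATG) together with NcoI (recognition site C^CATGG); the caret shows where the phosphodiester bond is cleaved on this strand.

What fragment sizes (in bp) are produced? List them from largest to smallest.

The Rko70I site (CATATG) starts at position 3.
Rko70I cuts after the first base of each site, so after position 3.
The NcoI site (CCATGG) starts at position 89.
NcoI cuts after the first base of each site, so after position 89.
Combined cut positions: 3, 89.
Circular molecule, 2 cuts → 2 fragments:
  4–89 → 86 bp
  90–186 then 1–3 → 97 + 3 = 100 bp
Sorted largest to smallest: 100, 86 bp.

100, 86 bp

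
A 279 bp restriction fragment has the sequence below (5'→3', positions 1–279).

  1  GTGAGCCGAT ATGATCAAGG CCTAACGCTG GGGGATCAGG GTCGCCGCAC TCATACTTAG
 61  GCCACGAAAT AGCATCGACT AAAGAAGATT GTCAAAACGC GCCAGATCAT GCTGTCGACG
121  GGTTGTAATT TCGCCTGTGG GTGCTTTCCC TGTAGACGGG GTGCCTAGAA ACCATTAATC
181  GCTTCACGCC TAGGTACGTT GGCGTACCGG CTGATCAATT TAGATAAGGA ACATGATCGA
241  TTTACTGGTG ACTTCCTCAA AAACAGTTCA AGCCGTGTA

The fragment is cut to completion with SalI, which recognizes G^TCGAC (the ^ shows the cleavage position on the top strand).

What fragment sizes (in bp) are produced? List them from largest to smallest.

The SalI site (GTCGAC) starts at position 114.
SalI cuts after the first base of each site, so after position 114.
Linear molecule, 1 cut → 2 fragments:
  1–114 → 114 bp
  115–279 → 165 bp
Sorted largest to smallest: 165, 114 bp.

165, 114 bp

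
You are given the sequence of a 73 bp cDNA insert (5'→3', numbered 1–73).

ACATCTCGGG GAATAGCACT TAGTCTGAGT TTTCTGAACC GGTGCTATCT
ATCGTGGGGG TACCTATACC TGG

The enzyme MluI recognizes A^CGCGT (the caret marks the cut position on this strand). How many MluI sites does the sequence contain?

0

No occurrence of ACGCGT is present in the sequence.
MluI does not cut: 0 sites.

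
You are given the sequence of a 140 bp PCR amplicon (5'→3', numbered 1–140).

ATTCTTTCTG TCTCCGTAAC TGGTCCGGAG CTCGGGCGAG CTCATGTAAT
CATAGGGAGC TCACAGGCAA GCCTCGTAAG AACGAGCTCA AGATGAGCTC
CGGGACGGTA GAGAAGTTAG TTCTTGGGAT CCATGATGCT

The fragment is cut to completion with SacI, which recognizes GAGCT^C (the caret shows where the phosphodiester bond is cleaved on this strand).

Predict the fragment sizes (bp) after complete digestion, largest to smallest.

SacI sites (GAGCTC) start at positions 28, 38, 57, 84, 95.
SacI cuts after base 5 of each site (before the last base), so after positions 32, 42, 61, 88, 99.
Linear molecule, 5 cuts → 6 fragments:
  1–32 → 32 bp
  33–42 → 10 bp
  43–61 → 19 bp
  62–88 → 27 bp
  89–99 → 11 bp
  100–140 → 41 bp
Sorted largest to smallest: 41, 32, 27, 19, 11, 10 bp.

41, 32, 27, 19, 11, 10 bp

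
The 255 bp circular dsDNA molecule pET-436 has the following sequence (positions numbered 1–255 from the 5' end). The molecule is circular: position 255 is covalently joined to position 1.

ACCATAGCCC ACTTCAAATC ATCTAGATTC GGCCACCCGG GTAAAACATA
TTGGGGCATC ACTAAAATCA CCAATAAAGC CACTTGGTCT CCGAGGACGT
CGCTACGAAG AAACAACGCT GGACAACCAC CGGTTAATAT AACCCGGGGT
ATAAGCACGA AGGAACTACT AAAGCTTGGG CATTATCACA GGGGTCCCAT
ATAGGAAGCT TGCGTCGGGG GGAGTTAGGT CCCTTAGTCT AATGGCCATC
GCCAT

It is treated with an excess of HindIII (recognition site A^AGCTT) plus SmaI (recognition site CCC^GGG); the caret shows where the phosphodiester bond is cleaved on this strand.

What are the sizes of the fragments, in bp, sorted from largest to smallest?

107, 87, 34, 27 bp

HindIII sites (AAGCTT) start at positions 172, 206.
HindIII cuts after the first base of each site, so after positions 172, 206.
SmaI sites (CCCGGG) start at positions 36, 143.
SmaI cuts after base 3 of each site, so after positions 38, 145.
Combined cut positions: 38, 145, 172, 206.
Circular molecule, 4 cuts → 4 fragments:
  39–145 → 107 bp
  146–172 → 27 bp
  173–206 → 34 bp
  207–255 then 1–38 → 49 + 38 = 87 bp
Sorted largest to smallest: 107, 87, 34, 27 bp.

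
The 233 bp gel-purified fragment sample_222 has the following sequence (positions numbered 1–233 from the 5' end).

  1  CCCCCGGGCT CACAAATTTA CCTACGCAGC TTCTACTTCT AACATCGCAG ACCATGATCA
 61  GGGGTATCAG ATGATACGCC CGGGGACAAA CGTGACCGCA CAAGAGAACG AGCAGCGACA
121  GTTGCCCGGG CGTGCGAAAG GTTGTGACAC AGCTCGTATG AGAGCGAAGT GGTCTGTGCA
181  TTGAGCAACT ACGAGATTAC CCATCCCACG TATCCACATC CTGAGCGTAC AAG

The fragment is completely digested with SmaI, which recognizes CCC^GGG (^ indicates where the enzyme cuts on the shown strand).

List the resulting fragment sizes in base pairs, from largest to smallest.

SmaI sites (CCCGGG) start at positions 3, 79, 125.
SmaI cuts after base 3 of each site, so after positions 5, 81, 127.
Linear molecule, 3 cuts → 4 fragments:
  1–5 → 5 bp
  6–81 → 76 bp
  82–127 → 46 bp
  128–233 → 106 bp
Sorted largest to smallest: 106, 76, 46, 5 bp.

106, 76, 46, 5 bp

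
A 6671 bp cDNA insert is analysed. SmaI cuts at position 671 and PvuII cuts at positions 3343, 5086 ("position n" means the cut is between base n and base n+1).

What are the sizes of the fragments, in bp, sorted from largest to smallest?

2672, 1743, 1585, 671 bp

Combined cut positions (sorted): 671, 3343, 5086.
Linear molecule, 3 cuts → 4 fragments:
  671 − 0 = 671 bp
  3343 − 671 = 2672 bp
  5086 − 3343 = 1743 bp
  6671 − 5086 = 1585 bp
Sorted largest to smallest: 2672, 1743, 1585, 671 bp.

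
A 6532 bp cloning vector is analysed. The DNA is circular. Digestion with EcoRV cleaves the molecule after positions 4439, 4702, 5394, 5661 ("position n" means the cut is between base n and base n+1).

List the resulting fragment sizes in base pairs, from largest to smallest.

Circular molecule, 4 cuts → 4 fragments:
  4702 − 4439 = 263 bp
  5394 − 4702 = 692 bp
  5661 − 5394 = 267 bp
  wrap: 6532 − 5661 + 4439 = 5310 bp
Sorted largest to smallest: 5310, 692, 267, 263 bp.

5310, 692, 267, 263 bp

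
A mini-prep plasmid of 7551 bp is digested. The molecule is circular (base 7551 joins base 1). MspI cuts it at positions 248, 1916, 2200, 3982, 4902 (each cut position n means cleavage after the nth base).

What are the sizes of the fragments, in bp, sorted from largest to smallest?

2897, 1782, 1668, 920, 284 bp

Circular molecule, 5 cuts → 5 fragments:
  1916 − 248 = 1668 bp
  2200 − 1916 = 284 bp
  3982 − 2200 = 1782 bp
  4902 − 3982 = 920 bp
  wrap: 7551 − 4902 + 248 = 2897 bp
Sorted largest to smallest: 2897, 1782, 1668, 920, 284 bp.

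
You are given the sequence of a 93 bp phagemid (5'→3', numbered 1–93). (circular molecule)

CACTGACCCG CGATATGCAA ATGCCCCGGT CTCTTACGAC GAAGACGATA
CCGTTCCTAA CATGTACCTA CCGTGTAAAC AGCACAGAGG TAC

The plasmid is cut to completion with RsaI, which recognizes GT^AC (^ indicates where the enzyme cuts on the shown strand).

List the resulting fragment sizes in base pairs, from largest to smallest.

RsaI sites (GTAC) start at positions 64, 90.
RsaI cuts after base 2 of each site, so after positions 65, 91.
Circular molecule, 2 cuts → 2 fragments:
  66–91 → 26 bp
  92–93 then 1–65 → 2 + 65 = 67 bp
Sorted largest to smallest: 67, 26 bp.

67, 26 bp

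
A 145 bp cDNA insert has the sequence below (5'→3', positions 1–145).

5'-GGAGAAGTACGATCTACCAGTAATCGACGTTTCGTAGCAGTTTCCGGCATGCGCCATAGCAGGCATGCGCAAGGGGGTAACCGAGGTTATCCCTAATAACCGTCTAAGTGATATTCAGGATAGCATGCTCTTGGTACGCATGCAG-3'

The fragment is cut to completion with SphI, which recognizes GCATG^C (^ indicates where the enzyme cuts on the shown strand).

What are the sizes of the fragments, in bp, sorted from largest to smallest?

SphI sites (GCATGC) start at positions 47, 63, 123, 138.
SphI cuts after base 5 of each site (before the last base), so after positions 51, 67, 127, 142.
Linear molecule, 4 cuts → 5 fragments:
  1–51 → 51 bp
  52–67 → 16 bp
  68–127 → 60 bp
  128–142 → 15 bp
  143–145 → 3 bp
Sorted largest to smallest: 60, 51, 16, 15, 3 bp.

60, 51, 16, 15, 3 bp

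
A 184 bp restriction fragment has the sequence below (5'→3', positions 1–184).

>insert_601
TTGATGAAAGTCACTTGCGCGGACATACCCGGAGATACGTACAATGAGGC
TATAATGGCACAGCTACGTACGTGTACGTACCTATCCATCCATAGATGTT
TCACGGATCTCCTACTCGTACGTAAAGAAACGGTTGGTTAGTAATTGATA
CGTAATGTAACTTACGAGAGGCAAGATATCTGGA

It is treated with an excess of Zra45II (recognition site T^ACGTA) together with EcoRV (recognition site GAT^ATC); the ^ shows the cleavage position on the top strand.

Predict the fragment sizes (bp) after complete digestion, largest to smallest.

Zra45II sites (TACGTA) start at positions 36, 65, 75, 119, 149.
Zra45II cuts after the first base of each site, so after positions 36, 65, 75, 119, 149.
The EcoRV site (GATATC) starts at position 175.
EcoRV cuts after base 3 of each site, so after position 177.
Combined cut positions: 36, 65, 75, 119, 149, 177.
Linear molecule, 6 cuts → 7 fragments:
  1–36 → 36 bp
  37–65 → 29 bp
  66–75 → 10 bp
  76–119 → 44 bp
  120–149 → 30 bp
  150–177 → 28 bp
  178–184 → 7 bp
Sorted largest to smallest: 44, 36, 30, 29, 28, 10, 7 bp.

44, 36, 30, 29, 28, 10, 7 bp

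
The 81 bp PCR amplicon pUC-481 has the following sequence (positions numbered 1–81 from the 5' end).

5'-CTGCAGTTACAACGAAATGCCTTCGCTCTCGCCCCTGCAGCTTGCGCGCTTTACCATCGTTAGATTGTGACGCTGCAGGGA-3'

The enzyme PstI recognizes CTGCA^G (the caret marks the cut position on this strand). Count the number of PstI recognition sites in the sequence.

3

CTGCAG occurs starting at positions 1, 35, 73.
PstI cuts at 3 sites.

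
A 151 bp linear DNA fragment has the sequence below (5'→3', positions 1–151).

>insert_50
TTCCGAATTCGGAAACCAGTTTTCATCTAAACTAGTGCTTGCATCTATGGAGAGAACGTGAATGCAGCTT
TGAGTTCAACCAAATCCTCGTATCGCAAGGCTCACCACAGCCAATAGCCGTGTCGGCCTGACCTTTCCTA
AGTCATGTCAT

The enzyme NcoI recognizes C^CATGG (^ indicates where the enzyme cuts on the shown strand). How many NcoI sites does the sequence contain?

0

No occurrence of CCATGG is present in the sequence.
NcoI does not cut: 0 sites.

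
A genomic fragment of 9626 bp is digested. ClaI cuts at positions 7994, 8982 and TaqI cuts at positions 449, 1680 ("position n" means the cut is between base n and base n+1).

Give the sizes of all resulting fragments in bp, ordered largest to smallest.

Combined cut positions (sorted): 449, 1680, 7994, 8982.
Linear molecule, 4 cuts → 5 fragments:
  449 − 0 = 449 bp
  1680 − 449 = 1231 bp
  7994 − 1680 = 6314 bp
  8982 − 7994 = 988 bp
  9626 − 8982 = 644 bp
Sorted largest to smallest: 6314, 1231, 988, 644, 449 bp.

6314, 1231, 988, 644, 449 bp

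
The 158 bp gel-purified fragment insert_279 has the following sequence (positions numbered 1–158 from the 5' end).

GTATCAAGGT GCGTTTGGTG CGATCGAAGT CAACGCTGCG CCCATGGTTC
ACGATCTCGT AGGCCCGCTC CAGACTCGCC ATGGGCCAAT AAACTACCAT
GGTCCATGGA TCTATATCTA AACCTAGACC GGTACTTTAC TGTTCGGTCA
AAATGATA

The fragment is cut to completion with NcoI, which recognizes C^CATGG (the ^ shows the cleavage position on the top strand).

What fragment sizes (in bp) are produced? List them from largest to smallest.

NcoI sites (CCATGG) start at positions 42, 79, 97, 104.
NcoI cuts after the first base of each site, so after positions 42, 79, 97, 104.
Linear molecule, 4 cuts → 5 fragments:
  1–42 → 42 bp
  43–79 → 37 bp
  80–97 → 18 bp
  98–104 → 7 bp
  105–158 → 54 bp
Sorted largest to smallest: 54, 42, 37, 18, 7 bp.

54, 42, 37, 18, 7 bp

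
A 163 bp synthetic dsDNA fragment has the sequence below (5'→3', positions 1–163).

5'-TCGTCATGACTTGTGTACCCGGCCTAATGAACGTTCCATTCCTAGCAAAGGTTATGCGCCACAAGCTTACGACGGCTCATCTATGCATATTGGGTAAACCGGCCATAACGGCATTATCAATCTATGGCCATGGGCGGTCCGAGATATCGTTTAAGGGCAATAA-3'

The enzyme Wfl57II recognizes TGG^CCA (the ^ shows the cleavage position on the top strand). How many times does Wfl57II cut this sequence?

1

TGGCCA occurs starting at position 125.
Wfl57II cuts at 1 site.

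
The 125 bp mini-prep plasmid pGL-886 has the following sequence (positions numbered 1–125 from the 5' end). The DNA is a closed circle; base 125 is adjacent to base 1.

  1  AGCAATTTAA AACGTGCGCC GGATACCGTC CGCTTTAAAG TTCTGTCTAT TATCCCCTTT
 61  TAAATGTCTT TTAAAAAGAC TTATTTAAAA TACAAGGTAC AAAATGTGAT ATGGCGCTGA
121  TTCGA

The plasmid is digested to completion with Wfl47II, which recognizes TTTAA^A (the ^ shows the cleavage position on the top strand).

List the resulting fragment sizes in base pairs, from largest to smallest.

47, 28, 25, 14, 11 bp

Wfl47II sites (TTTAAA) start at positions 6, 34, 59, 70, 84.
Wfl47II cuts after base 5 of each site (before the last base), so after positions 10, 38, 63, 74, 88.
Circular molecule, 5 cuts → 5 fragments:
  11–38 → 28 bp
  39–63 → 25 bp
  64–74 → 11 bp
  75–88 → 14 bp
  89–125 then 1–10 → 37 + 10 = 47 bp
Sorted largest to smallest: 47, 28, 25, 14, 11 bp.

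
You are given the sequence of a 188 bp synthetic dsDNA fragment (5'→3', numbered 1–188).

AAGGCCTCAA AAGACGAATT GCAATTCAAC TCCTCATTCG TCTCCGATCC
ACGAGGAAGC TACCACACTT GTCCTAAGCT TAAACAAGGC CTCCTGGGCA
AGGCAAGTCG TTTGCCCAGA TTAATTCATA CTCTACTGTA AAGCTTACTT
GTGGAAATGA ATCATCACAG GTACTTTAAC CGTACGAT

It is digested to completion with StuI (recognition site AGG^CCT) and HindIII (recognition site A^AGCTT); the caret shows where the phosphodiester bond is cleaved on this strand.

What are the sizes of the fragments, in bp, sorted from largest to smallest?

StuI sites (AGGCCT) start at positions 2, 87.
StuI cuts after base 3 of each site, so after positions 4, 89.
HindIII sites (AAGCTT) start at positions 76, 141.
HindIII cuts after the first base of each site, so after positions 76, 141.
Combined cut positions: 4, 76, 89, 141.
Linear molecule, 4 cuts → 5 fragments:
  1–4 → 4 bp
  5–76 → 72 bp
  77–89 → 13 bp
  90–141 → 52 bp
  142–188 → 47 bp
Sorted largest to smallest: 72, 52, 47, 13, 4 bp.

72, 52, 47, 13, 4 bp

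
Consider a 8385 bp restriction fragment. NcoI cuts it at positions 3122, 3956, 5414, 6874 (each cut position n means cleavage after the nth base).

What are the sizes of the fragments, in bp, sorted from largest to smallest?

Linear molecule, 4 cuts → 5 fragments:
  3122 − 0 = 3122 bp
  3956 − 3122 = 834 bp
  5414 − 3956 = 1458 bp
  6874 − 5414 = 1460 bp
  8385 − 6874 = 1511 bp
Sorted largest to smallest: 3122, 1511, 1460, 1458, 834 bp.

3122, 1511, 1460, 1458, 834 bp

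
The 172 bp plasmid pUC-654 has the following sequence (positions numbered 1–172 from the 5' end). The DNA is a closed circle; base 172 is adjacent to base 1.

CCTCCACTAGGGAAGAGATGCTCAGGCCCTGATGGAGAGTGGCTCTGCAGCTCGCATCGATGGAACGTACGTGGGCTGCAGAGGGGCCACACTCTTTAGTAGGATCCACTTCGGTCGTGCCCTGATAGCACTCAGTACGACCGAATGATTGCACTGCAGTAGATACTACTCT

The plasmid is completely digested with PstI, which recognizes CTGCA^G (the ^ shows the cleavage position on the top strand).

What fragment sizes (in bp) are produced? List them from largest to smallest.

78, 63, 31 bp

PstI sites (CTGCAG) start at positions 45, 76, 154.
PstI cuts after base 5 of each site (before the last base), so after positions 49, 80, 158.
Circular molecule, 3 cuts → 3 fragments:
  50–80 → 31 bp
  81–158 → 78 bp
  159–172 then 1–49 → 14 + 49 = 63 bp
Sorted largest to smallest: 78, 63, 31 bp.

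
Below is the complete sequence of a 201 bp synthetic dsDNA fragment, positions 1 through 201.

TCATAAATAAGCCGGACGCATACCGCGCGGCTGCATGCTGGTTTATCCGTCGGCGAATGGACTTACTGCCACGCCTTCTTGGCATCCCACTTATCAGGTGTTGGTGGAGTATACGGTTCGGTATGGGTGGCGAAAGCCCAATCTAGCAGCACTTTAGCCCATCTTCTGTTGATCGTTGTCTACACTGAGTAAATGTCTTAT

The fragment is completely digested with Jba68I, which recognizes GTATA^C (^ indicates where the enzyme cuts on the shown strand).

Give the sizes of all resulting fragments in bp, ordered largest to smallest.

113, 88 bp

The Jba68I site (GTATAC) starts at position 109.
Jba68I cuts after base 5 of each site (before the last base), so after position 113.
Linear molecule, 1 cut → 2 fragments:
  1–113 → 113 bp
  114–201 → 88 bp
Sorted largest to smallest: 113, 88 bp.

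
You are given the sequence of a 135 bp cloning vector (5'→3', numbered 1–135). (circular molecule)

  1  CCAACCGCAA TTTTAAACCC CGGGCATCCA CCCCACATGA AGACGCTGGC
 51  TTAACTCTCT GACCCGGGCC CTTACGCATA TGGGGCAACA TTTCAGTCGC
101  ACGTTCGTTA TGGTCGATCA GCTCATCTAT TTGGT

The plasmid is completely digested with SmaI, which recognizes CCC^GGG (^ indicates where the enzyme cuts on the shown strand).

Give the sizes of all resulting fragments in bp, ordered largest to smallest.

SmaI sites (CCCGGG) start at positions 19, 63.
SmaI cuts after base 3 of each site, so after positions 21, 65.
Circular molecule, 2 cuts → 2 fragments:
  22–65 → 44 bp
  66–135 then 1–21 → 70 + 21 = 91 bp
Sorted largest to smallest: 91, 44 bp.

91, 44 bp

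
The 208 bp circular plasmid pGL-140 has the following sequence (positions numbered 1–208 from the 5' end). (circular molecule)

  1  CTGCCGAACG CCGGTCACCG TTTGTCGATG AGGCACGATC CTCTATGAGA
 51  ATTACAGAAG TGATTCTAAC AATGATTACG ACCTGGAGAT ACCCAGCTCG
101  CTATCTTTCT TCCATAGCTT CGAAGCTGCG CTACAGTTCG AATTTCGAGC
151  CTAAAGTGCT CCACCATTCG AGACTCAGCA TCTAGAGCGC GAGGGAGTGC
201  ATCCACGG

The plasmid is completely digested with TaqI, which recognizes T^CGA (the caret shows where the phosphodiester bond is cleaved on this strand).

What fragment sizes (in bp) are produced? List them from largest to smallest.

TaqI sites (TCGA) start at positions 25, 120, 138, 145, 168.
TaqI cuts after the first base of each site, so after positions 25, 120, 138, 145, 168.
Circular molecule, 5 cuts → 5 fragments:
  26–120 → 95 bp
  121–138 → 18 bp
  139–145 → 7 bp
  146–168 → 23 bp
  169–208 then 1–25 → 40 + 25 = 65 bp
Sorted largest to smallest: 95, 65, 23, 18, 7 bp.

95, 65, 23, 18, 7 bp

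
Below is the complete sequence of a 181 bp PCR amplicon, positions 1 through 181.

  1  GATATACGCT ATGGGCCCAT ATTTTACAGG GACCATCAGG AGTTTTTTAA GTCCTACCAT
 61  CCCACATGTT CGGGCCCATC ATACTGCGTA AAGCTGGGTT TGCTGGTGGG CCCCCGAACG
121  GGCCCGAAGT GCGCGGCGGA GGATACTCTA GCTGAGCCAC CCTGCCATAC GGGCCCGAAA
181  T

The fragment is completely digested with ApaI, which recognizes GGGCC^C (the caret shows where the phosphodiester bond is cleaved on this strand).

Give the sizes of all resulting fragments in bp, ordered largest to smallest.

59, 51, 36, 17, 12, 6 bp

ApaI sites (GGGCCC) start at positions 13, 72, 108, 120, 171.
ApaI cuts after base 5 of each site (before the last base), so after positions 17, 76, 112, 124, 175.
Linear molecule, 5 cuts → 6 fragments:
  1–17 → 17 bp
  18–76 → 59 bp
  77–112 → 36 bp
  113–124 → 12 bp
  125–175 → 51 bp
  176–181 → 6 bp
Sorted largest to smallest: 59, 51, 36, 17, 12, 6 bp.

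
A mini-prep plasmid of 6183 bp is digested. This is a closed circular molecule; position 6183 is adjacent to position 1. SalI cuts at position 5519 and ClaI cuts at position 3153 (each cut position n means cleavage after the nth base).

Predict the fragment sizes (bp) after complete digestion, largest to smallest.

Combined cut positions (sorted): 3153, 5519.
Circular molecule, 2 cuts → 2 fragments:
  5519 − 3153 = 2366 bp
  wrap: 6183 − 5519 + 3153 = 3817 bp
Sorted largest to smallest: 3817, 2366 bp.

3817, 2366 bp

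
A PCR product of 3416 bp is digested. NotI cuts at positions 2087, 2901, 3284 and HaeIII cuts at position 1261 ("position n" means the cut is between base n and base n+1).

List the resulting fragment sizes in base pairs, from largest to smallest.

Combined cut positions (sorted): 1261, 2087, 2901, 3284.
Linear molecule, 4 cuts → 5 fragments:
  1261 − 0 = 1261 bp
  2087 − 1261 = 826 bp
  2901 − 2087 = 814 bp
  3284 − 2901 = 383 bp
  3416 − 3284 = 132 bp
Sorted largest to smallest: 1261, 826, 814, 383, 132 bp.

1261, 826, 814, 383, 132 bp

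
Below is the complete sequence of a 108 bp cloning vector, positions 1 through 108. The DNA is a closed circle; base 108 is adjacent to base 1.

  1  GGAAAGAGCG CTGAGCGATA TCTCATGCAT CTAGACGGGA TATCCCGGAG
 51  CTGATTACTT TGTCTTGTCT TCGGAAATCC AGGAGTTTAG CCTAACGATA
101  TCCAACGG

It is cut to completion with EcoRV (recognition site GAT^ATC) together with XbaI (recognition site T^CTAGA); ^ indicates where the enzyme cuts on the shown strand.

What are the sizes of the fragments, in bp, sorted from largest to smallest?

EcoRV sites (GATATC) start at positions 17, 39, 97.
EcoRV cuts after base 3 of each site, so after positions 19, 41, 99.
The XbaI site (TCTAGA) starts at position 30.
XbaI cuts after the first base of each site, so after position 30.
Combined cut positions: 19, 30, 41, 99.
Circular molecule, 4 cuts → 4 fragments:
  20–30 → 11 bp
  31–41 → 11 bp
  42–99 → 58 bp
  100–108 then 1–19 → 9 + 19 = 28 bp
Sorted largest to smallest: 58, 28, 11, 11 bp.

58, 28, 11, 11 bp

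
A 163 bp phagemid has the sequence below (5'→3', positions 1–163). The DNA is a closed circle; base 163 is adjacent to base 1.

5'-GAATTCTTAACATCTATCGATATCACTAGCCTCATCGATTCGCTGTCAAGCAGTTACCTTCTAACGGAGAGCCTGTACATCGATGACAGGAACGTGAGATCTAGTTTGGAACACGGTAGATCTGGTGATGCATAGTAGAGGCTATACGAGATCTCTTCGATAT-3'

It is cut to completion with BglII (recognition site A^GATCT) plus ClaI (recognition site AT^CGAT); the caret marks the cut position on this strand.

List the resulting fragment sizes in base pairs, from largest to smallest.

BglII sites (AGATCT) start at positions 97, 118, 149.
BglII cuts after the first base of each site, so after positions 97, 118, 149.
ClaI sites (ATCGAT) start at positions 16, 34, 79.
ClaI cuts after base 2 of each site, so after positions 17, 35, 80.
Combined cut positions: 17, 35, 80, 97, 118, 149.
Circular molecule, 6 cuts → 6 fragments:
  18–35 → 18 bp
  36–80 → 45 bp
  81–97 → 17 bp
  98–118 → 21 bp
  119–149 → 31 bp
  150–163 then 1–17 → 14 + 17 = 31 bp
Sorted largest to smallest: 45, 31, 31, 21, 18, 17 bp.

45, 31, 31, 21, 18, 17 bp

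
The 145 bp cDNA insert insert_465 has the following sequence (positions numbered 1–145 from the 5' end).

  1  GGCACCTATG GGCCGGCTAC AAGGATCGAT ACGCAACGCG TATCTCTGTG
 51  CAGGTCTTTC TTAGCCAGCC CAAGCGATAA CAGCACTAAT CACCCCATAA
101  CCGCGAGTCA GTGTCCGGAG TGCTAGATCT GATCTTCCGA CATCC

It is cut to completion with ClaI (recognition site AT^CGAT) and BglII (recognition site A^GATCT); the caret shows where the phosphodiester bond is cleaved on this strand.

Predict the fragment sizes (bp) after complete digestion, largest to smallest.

99, 26, 20 bp

The ClaI site (ATCGAT) starts at position 25.
ClaI cuts after base 2 of each site, so after position 26.
The BglII site (AGATCT) starts at position 125.
BglII cuts after the first base of each site, so after position 125.
Combined cut positions: 26, 125.
Linear molecule, 2 cuts → 3 fragments:
  1–26 → 26 bp
  27–125 → 99 bp
  126–145 → 20 bp
Sorted largest to smallest: 99, 26, 20 bp.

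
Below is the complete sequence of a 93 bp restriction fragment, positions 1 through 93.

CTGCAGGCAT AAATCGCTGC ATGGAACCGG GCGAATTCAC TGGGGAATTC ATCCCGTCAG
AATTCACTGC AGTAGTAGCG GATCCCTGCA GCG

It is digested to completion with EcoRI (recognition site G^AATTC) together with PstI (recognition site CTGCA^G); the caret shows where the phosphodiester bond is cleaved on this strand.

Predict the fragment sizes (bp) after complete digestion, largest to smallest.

28, 19, 15, 12, 11, 5, 3 bp

EcoRI sites (GAATTC) start at positions 33, 45, 60.
EcoRI cuts after the first base of each site, so after positions 33, 45, 60.
PstI sites (CTGCAG) start at positions 1, 67, 86.
PstI cuts after base 5 of each site (before the last base), so after positions 5, 71, 90.
Combined cut positions: 5, 33, 45, 60, 71, 90.
Linear molecule, 6 cuts → 7 fragments:
  1–5 → 5 bp
  6–33 → 28 bp
  34–45 → 12 bp
  46–60 → 15 bp
  61–71 → 11 bp
  72–90 → 19 bp
  91–93 → 3 bp
Sorted largest to smallest: 28, 19, 15, 12, 11, 5, 3 bp.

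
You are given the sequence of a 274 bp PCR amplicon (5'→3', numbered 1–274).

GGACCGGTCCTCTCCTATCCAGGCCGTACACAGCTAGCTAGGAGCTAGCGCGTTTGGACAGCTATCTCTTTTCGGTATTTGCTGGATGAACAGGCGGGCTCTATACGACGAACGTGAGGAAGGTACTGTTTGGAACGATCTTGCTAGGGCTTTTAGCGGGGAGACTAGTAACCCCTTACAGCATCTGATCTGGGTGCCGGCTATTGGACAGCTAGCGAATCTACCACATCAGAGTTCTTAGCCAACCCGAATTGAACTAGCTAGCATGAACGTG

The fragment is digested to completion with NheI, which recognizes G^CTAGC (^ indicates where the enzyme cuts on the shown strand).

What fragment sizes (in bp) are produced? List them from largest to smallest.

167, 49, 33, 14, 11 bp

NheI sites (GCTAGC) start at positions 33, 44, 211, 260.
NheI cuts after the first base of each site, so after positions 33, 44, 211, 260.
Linear molecule, 4 cuts → 5 fragments:
  1–33 → 33 bp
  34–44 → 11 bp
  45–211 → 167 bp
  212–260 → 49 bp
  261–274 → 14 bp
Sorted largest to smallest: 167, 49, 33, 14, 11 bp.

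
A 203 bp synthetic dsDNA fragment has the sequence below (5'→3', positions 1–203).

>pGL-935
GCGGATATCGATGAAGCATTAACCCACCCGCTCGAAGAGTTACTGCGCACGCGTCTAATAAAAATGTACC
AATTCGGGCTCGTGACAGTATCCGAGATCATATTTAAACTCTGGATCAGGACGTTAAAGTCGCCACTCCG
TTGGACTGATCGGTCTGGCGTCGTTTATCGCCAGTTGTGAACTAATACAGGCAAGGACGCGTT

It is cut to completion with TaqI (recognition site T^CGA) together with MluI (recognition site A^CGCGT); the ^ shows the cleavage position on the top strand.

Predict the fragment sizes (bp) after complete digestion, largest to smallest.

148, 24, 17, 8, 6 bp

TaqI sites (TCGA) start at positions 8, 32.
TaqI cuts after the first base of each site, so after positions 8, 32.
MluI sites (ACGCGT) start at positions 49, 197.
MluI cuts after the first base of each site, so after positions 49, 197.
Combined cut positions: 8, 32, 49, 197.
Linear molecule, 4 cuts → 5 fragments:
  1–8 → 8 bp
  9–32 → 24 bp
  33–49 → 17 bp
  50–197 → 148 bp
  198–203 → 6 bp
Sorted largest to smallest: 148, 24, 17, 8, 6 bp.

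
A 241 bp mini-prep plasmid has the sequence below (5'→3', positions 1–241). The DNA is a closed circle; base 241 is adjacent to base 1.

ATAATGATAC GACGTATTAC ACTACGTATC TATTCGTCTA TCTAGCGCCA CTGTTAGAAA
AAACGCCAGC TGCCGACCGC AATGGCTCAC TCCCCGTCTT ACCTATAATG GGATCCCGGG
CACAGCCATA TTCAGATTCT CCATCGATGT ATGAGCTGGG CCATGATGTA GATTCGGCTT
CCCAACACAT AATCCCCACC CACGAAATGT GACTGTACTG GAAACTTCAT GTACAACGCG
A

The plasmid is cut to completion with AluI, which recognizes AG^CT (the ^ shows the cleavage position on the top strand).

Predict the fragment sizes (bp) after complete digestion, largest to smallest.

155, 86 bp

AluI sites (AGCT) start at positions 68, 154.
AluI cuts after base 2 of each site, so after positions 69, 155.
Circular molecule, 2 cuts → 2 fragments:
  70–155 → 86 bp
  156–241 then 1–69 → 86 + 69 = 155 bp
Sorted largest to smallest: 155, 86 bp.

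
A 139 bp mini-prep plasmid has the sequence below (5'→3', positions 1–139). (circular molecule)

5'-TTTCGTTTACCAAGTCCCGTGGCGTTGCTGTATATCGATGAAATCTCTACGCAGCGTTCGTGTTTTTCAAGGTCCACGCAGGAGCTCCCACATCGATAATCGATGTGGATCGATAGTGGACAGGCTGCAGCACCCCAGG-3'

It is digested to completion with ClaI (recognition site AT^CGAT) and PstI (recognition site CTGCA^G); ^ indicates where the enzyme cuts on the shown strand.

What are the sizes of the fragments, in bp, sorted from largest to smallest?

ClaI sites (ATCGAT) start at positions 34, 92, 99, 109.
ClaI cuts after base 2 of each site, so after positions 35, 93, 100, 110.
The PstI site (CTGCAG) starts at position 125.
PstI cuts after base 5 of each site (before the last base), so after position 129.
Combined cut positions: 35, 93, 100, 110, 129.
Circular molecule, 5 cuts → 5 fragments:
  36–93 → 58 bp
  94–100 → 7 bp
  101–110 → 10 bp
  111–129 → 19 bp
  130–139 then 1–35 → 10 + 35 = 45 bp
Sorted largest to smallest: 58, 45, 19, 10, 7 bp.

58, 45, 19, 10, 7 bp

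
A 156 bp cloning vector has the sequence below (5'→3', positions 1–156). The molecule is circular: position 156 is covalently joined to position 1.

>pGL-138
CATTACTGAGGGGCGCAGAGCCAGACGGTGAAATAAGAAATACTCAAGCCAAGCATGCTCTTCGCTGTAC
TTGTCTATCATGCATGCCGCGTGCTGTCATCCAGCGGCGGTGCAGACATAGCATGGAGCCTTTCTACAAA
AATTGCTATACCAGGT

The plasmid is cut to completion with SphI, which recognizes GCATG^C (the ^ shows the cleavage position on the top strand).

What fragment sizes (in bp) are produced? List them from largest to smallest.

127, 29 bp

SphI sites (GCATGC) start at positions 53, 82.
SphI cuts after base 5 of each site (before the last base), so after positions 57, 86.
Circular molecule, 2 cuts → 2 fragments:
  58–86 → 29 bp
  87–156 then 1–57 → 70 + 57 = 127 bp
Sorted largest to smallest: 127, 29 bp.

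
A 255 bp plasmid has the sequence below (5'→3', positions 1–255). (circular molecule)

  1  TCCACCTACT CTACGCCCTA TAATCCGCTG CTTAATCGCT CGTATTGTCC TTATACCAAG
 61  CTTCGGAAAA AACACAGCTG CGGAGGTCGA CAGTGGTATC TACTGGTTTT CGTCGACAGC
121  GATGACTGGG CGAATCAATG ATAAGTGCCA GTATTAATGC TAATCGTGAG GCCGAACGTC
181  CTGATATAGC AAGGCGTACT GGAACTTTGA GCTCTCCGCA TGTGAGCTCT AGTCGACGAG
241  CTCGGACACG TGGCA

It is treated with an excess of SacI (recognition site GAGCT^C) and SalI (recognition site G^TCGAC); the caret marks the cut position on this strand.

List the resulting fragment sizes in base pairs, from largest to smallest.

101, 99, 26, 15, 10, 4 bp

SacI sites (GAGCTC) start at positions 209, 224, 238.
SacI cuts after base 5 of each site (before the last base), so after positions 213, 228, 242.
SalI sites (GTCGAC) start at positions 86, 112, 232.
SalI cuts after the first base of each site, so after positions 86, 112, 232.
Combined cut positions: 86, 112, 213, 228, 232, 242.
Circular molecule, 6 cuts → 6 fragments:
  87–112 → 26 bp
  113–213 → 101 bp
  214–228 → 15 bp
  229–232 → 4 bp
  233–242 → 10 bp
  243–255 then 1–86 → 13 + 86 = 99 bp
Sorted largest to smallest: 101, 99, 26, 15, 10, 4 bp.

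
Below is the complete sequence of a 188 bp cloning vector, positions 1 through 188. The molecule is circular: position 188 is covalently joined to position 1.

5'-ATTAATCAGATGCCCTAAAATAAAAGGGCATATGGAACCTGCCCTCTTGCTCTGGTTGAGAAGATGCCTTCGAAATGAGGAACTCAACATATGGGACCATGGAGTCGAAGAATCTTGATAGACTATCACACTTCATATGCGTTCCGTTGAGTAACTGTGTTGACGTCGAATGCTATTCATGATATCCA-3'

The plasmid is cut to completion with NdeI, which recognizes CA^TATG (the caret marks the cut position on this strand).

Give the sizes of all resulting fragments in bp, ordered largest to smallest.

NdeI sites (CATATG) start at positions 29, 88, 134.
NdeI cuts after base 2 of each site, so after positions 30, 89, 135.
Circular molecule, 3 cuts → 3 fragments:
  31–89 → 59 bp
  90–135 → 46 bp
  136–188 then 1–30 → 53 + 30 = 83 bp
Sorted largest to smallest: 83, 59, 46 bp.

83, 59, 46 bp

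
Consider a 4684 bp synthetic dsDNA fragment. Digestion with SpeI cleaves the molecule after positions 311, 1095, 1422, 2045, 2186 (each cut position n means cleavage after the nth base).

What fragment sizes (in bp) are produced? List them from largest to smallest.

Linear molecule, 5 cuts → 6 fragments:
  311 − 0 = 311 bp
  1095 − 311 = 784 bp
  1422 − 1095 = 327 bp
  2045 − 1422 = 623 bp
  2186 − 2045 = 141 bp
  4684 − 2186 = 2498 bp
Sorted largest to smallest: 2498, 784, 623, 327, 311, 141 bp.

2498, 784, 623, 327, 311, 141 bp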